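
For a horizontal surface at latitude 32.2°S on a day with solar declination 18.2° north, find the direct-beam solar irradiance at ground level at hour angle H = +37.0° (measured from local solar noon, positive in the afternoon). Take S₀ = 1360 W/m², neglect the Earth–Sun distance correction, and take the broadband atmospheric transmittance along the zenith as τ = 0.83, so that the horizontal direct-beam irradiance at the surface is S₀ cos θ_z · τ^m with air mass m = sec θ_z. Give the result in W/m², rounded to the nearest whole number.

437 W/m²

cos θ_z = sin φ sin δ + cos φ cos δ cos H = (-0.5329)(0.3123) + (0.8462)(0.9500)(0.7986) = 0.4756.
Air mass m = 1/cos θ_z = 1/0.4756 = 2.103; τ^m = 0.83^2.103 = 0.6758.
Surface direct beam = 1360 × 0.4756 × 0.6758 = 437.12 W/m².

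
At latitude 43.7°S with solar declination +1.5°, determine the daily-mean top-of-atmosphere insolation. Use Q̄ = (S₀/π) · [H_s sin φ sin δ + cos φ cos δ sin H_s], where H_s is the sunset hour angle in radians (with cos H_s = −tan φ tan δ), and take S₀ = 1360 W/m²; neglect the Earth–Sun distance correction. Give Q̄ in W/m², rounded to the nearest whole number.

301 W/m²

cos H_s = −tan(-43.7°) · tan(1.5°) = 0.0250, so H_s = arccos(0.0250) = 88.57°. In radians, H_s = 1.5458.
H_s sin φ sin δ = 1.5458 × -0.6909 × 0.0262 = -0.0280.
cos φ cos δ sin H_s = 0.7230 × 0.9997 × 0.9997 = 0.7226.
Q̄ = (1360/π) × (-0.0280 + 0.7226) = 432.90 × 0.6946 = 300.69 W/m².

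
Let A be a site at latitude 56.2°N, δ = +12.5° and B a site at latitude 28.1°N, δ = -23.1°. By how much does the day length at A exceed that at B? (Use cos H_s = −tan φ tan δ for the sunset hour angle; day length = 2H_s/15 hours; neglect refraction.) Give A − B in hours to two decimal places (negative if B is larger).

+4.33 h

A: H_s = arccos(−tan 56.2° · tan 12.5°) = 109.34°, so 2H_s/15 = 14.5787 h.
B: H_s = arccos(−tan 28.1° · tan -23.1°) = 76.84°, so 2H_s/15 = 10.2453 h.
A − B = 14.5787 − 10.2453 = 4.3334 h.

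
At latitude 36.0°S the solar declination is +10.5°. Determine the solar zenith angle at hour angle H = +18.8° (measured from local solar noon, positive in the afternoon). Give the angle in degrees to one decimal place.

With φ = -36.0°, δ = 10.5°, H = 18.80°: sin φ sin δ = -0.1071, cos φ cos δ cos H = 0.7530, so cos θ_z = 0.6459.
θ_z = arccos(0.6459) = 49.77°.

49.8°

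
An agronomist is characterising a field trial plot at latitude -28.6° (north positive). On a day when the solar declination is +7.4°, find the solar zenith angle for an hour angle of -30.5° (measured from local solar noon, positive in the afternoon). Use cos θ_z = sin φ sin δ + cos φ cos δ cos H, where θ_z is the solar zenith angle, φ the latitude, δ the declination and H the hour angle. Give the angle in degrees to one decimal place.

cos θ_z = sin(-28.6°) sin(7.4°) + cos(-28.6°) cos(7.4°) cos(-30.50°) = -0.0617 + 0.7502 = 0.6885.
θ_z = arccos(0.6885) = 46.49°.

46.5°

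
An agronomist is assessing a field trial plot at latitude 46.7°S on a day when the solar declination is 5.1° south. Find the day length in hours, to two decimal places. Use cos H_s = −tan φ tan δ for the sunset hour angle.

The sunset hour angle satisfies cos H_s = −tan φ tan δ = -0.0947, giving H_s = 95.43°.
Day length = 2 H_s / 15° h⁻¹ = 190.86° / 15 = 12.724 h.

12.72 hours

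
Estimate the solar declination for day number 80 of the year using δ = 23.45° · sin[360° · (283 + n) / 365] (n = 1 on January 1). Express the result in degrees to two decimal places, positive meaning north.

360 × (283 + 80) / 365 = 358.027°; sin(358.027°) = -0.0344.
δ = 23.45 × -0.0344 = -0.807° ≈ -0.81°.

-0.81°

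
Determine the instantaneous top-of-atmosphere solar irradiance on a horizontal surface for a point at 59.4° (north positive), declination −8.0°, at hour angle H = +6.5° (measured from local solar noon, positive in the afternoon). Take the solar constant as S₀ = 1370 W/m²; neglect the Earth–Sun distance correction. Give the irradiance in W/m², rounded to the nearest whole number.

522 W/m²

cos θ_z = sin(59.4°) sin(-8.0°) + cos(59.4°) cos(-8.0°) cos(6.50°) = -0.1198 + 0.5008 = 0.3810.
Top-of-atmosphere irradiance = S₀ cos θ_z = 1370 × 0.3810 = 521.97 W/m².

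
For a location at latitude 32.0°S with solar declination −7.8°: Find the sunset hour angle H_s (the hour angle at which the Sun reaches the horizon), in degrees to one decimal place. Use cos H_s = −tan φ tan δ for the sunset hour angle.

94.9°

−tan φ tan δ = −(-0.6249)(-0.1370) = -0.0856; H_s = arccos(-0.0856) = 94.91°.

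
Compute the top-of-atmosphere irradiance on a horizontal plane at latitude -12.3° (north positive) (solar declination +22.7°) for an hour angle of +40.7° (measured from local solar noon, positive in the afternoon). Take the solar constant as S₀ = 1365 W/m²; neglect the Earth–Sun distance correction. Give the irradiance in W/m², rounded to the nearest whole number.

With φ = -12.3°, δ = 22.7°, H = 40.70°: sin φ sin δ = -0.0822, cos φ cos δ cos H = 0.6834, so cos θ_z = 0.6012.
Top-of-atmosphere irradiance = S₀ cos θ_z = 1365 × 0.6012 = 820.64 W/m².

821 W/m²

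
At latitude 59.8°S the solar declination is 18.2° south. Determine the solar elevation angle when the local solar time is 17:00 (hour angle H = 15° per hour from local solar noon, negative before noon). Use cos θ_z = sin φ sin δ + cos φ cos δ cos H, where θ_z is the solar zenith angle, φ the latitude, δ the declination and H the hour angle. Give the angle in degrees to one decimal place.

23.2°

Hour angle H = 15° × (17 − 12) = 75.00°.
cos θ_z = sin φ sin δ + cos φ cos δ cos H = (-0.8643)(-0.3123) + (0.5030)(0.9500)(0.2588) = 0.3936.
θ_z = arccos(0.3936) = 66.82°, so the elevation is 90° − 66.82° = 23.18°.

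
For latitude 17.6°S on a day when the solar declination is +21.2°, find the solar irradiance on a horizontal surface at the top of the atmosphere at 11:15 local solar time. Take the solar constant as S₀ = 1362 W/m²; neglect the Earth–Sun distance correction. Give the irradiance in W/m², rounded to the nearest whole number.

Hour angle H = 15° × (11.25 − 12) = -11.25°.
cos θ_z = sin(-17.6°) sin(21.2°) + cos(-17.6°) cos(21.2°) cos(-11.25°) = -0.1093 + 0.8716 = 0.7623.
Top-of-atmosphere irradiance = S₀ cos θ_z = 1362 × 0.7623 = 1038.25 W/m².

1038 W/m²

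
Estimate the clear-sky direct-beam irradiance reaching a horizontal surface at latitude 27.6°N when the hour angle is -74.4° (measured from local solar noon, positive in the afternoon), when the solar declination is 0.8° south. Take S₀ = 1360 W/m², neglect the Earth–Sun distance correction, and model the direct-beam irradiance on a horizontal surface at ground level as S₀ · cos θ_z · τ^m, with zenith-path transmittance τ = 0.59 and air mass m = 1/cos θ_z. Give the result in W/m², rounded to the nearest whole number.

32 W/m²

cos θ_z = sin φ sin δ + cos φ cos δ cos H = (0.4633)(-0.0140) + (0.8862)(0.9999)(0.2689) = 0.2318.
Air mass m = 1/cos θ_z = 1/0.2318 = 4.314; τ^m = 0.59^4.314 = 0.1027.
Surface direct beam = 1360 × 0.2318 × 0.1027 = 32.38 W/m².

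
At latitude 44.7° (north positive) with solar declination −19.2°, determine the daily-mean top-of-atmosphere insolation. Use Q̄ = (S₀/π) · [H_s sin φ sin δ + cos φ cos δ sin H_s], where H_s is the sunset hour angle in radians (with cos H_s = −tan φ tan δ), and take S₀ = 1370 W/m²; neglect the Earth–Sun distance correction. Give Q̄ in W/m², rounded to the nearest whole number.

152 W/m²

cos H_s = −tan(44.7°) · tan(-19.2°) = 0.3446, so H_s = arccos(0.3446) = 69.84°. In radians, H_s = 1.2189.
H_s sin φ sin δ = 1.2189 × 0.7034 × -0.3289 = -0.2820.
cos φ cos δ sin H_s = 0.7108 × 0.9444 × 0.9387 = 0.6301.
Q̄ = (1370/π) × (-0.2820 + 0.6301) = 436.08 × 0.3481 = 151.80 W/m².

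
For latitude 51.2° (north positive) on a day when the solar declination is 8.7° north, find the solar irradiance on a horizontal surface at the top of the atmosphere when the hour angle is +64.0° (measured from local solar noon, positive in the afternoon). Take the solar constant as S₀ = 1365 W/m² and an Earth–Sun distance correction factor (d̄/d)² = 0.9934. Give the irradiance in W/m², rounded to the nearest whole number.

cos θ_z = sin(51.2°) sin(8.7°) + cos(51.2°) cos(8.7°) cos(64.00°) = 0.1179 + 0.2715 = 0.3894.
Top-of-atmosphere irradiance = S₀ (d̄/d)² cos θ_z = 1365 × 0.9934 × 0.3894 = 528.02 W/m².

528 W/m²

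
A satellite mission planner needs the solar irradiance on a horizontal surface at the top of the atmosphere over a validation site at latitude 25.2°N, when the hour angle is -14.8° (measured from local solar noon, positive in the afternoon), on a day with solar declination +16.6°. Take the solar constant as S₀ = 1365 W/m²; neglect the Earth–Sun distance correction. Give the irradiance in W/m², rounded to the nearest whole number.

With φ = 25.2°, δ = 16.6°, H = -14.80°: sin φ sin δ = 0.1216, cos φ cos δ cos H = 0.8383, so cos θ_z = 0.9599.
Top-of-atmosphere irradiance = S₀ cos θ_z = 1365 × 0.9599 = 1310.26 W/m².

1310 W/m²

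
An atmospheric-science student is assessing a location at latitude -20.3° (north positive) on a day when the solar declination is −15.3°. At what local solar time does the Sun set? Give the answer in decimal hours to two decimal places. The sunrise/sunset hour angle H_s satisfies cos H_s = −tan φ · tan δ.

−tan φ tan δ = −(-0.3699)(-0.2736) = -0.1012; H_s = arccos(-0.1012) = 95.81°.
Sunset is at 12 + H_s/15 = 12 + 6.387 = 18.387 h local solar time.

18.39 h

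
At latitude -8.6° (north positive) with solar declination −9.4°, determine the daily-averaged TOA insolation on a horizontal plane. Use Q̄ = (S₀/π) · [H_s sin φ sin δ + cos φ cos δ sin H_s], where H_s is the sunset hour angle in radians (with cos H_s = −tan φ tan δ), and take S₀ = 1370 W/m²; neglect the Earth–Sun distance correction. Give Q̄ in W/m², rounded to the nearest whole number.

442 W/m²

cos H_s = −tan(-8.6°) · tan(-9.4°) = -0.0250, so H_s = arccos(-0.0250) = 91.43°. In radians, H_s = 1.5958.
H_s sin φ sin δ = 1.5958 × -0.1495 × -0.1633 = 0.0390.
cos φ cos δ sin H_s = 0.9888 × 0.9866 × 0.9997 = 0.9753.
Q̄ = (1370/π) × (0.0390 + 0.9753) = 436.08 × 1.0143 = 442.32 W/m².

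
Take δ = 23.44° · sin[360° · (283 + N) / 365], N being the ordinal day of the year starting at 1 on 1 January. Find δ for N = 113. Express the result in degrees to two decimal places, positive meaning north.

+11.92°

360 × (283 + 113) / 365 = 390.575°; sin(390.575°) = 0.5087.
δ = 23.44 × 0.5087 = 11.924° ≈ +11.92°.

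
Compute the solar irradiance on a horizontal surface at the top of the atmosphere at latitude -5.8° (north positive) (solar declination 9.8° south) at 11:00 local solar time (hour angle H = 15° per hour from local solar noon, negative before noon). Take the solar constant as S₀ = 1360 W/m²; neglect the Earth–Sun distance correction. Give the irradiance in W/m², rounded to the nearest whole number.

Hour angle H = 15° × (11 − 12) = -15.00°.
cos θ_z = sin(-5.8°) sin(-9.8°) + cos(-5.8°) cos(-9.8°) cos(-15.00°) = 0.0172 + 0.9470 = 0.9642.
Top-of-atmosphere irradiance = S₀ cos θ_z = 1360 × 0.9642 = 1311.31 W/m².

1311 W/m²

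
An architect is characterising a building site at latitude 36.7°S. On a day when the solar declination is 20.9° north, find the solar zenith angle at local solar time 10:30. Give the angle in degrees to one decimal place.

61.4°

Hour angle H = 15° × (10.5 − 12) = -22.50°.
cos θ_z = sin(-36.7°) sin(20.9°) + cos(-36.7°) cos(20.9°) cos(-22.50°) = -0.2132 + 0.6920 = 0.4788.
θ_z = arccos(0.4788) = 61.39°.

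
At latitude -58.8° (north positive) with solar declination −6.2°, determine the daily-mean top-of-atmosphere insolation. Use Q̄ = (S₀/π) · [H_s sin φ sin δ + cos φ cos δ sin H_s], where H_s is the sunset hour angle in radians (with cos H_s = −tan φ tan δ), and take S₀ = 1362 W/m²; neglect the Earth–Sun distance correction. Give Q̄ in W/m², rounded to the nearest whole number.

The sunset hour angle satisfies cos H_s = −tan φ tan δ = -0.1794, giving H_s = 100.33°. In radians, H_s = 1.7511.
H_s sin φ sin δ = 1.7511 × -0.8554 × -0.1080 = 0.1618.
cos φ cos δ sin H_s = 0.5180 × 0.9942 × 0.9838 = 0.5067.
Q̄ = (1362/π) × (0.1618 + 0.5067) = 433.54 × 0.6685 = 289.82 W/m².

290 W/m²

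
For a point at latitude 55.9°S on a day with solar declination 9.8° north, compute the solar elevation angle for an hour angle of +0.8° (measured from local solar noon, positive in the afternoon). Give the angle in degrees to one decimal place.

24.3°

cos θ_z = sin(-55.9°) sin(9.8°) + cos(-55.9°) cos(9.8°) cos(0.80°) = -0.1409 + 0.5524 = 0.4115.
θ_z = arccos(0.4115) = 65.70°, so the elevation is 90° − 65.70° = 24.30°.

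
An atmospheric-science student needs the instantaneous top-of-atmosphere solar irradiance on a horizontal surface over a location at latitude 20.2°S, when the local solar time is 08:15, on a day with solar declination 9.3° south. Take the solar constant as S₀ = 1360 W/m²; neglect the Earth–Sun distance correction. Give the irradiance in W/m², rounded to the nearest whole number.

776 W/m²

Hour angle H = 15° × (8.25 − 12) = -56.25°.
With φ = -20.2°, δ = -9.3°, H = -56.25°: sin φ sin δ = 0.0558, cos φ cos δ cos H = 0.5145, so cos θ_z = 0.5703.
Top-of-atmosphere irradiance = S₀ cos θ_z = 1360 × 0.5703 = 775.61 W/m².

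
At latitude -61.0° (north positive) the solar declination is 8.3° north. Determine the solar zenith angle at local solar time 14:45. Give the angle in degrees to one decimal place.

76.4°

Hour angle H = 15° × (14.75 − 12) = 41.25°.
With φ = -61.0°, δ = 8.3°, H = 41.25°: sin φ sin δ = -0.1263, cos φ cos δ cos H = 0.3607, so cos θ_z = 0.2344.
θ_z = arccos(0.2344) = 76.44°.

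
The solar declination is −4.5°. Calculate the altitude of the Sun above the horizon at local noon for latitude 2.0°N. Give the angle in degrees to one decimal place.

At local solar noon the hour angle is zero, so the elevation is 90° − |φ − δ| = 90° − |2.0° − (-4.5°)| = 90° − 6.5° = 83.5°.

83.5°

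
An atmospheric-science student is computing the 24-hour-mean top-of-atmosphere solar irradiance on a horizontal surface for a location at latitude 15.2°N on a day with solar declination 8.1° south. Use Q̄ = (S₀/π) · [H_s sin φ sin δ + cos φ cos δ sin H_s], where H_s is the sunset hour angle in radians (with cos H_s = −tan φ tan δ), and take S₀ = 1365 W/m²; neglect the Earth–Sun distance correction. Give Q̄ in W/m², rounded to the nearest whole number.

390 W/m²

cos H_s = −tan(15.2°) · tan(-8.1°) = 0.0387, so H_s = arccos(0.0387) = 87.78°. In radians, H_s = 1.5321.
H_s sin φ sin δ = 1.5321 × 0.2622 × -0.1409 = -0.0566.
cos φ cos δ sin H_s = 0.9650 × 0.9900 × 0.9993 = 0.9547.
Q̄ = (1365/π) × (-0.0566 + 0.9547) = 434.49 × 0.8981 = 390.22 W/m².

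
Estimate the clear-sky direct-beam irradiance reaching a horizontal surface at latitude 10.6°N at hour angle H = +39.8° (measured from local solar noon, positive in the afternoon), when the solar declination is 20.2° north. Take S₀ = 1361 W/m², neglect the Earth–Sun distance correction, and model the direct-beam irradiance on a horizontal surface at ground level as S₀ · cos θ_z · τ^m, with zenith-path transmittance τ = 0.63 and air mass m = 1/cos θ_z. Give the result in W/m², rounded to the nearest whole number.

With φ = 10.6°, δ = 20.2°, H = 39.80°: sin φ sin δ = 0.0635, cos φ cos δ cos H = 0.7087, so cos θ_z = 0.7722.
Air mass m = 1/cos θ_z = 1/0.7722 = 1.295; τ^m = 0.63^1.295 = 0.5497.
Surface direct beam = 1361 × 0.7722 × 0.5497 = 577.72 W/m².

578 W/m²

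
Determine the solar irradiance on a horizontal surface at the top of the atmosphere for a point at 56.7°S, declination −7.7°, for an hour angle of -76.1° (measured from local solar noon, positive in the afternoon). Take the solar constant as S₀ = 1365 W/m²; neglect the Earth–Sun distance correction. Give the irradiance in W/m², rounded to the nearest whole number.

cos θ_z = sin φ sin δ + cos φ cos δ cos H = (-0.8358)(-0.1340) + (0.5490)(0.9910)(0.2402) = 0.2427.
Top-of-atmosphere irradiance = S₀ cos θ_z = 1365 × 0.2427 = 331.29 W/m².

331 W/m²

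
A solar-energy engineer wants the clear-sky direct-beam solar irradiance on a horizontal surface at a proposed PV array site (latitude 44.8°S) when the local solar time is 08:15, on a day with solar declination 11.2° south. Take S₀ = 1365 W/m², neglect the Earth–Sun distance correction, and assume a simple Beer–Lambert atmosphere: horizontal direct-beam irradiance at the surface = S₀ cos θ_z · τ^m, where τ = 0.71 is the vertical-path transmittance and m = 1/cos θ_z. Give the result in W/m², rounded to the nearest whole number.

Hour angle H = 15° × (8.25 − 12) = -56.25°.
With φ = -44.8°, δ = -11.2°, H = -56.25°: sin φ sin δ = 0.1369, cos φ cos δ cos H = 0.3867, so cos θ_z = 0.5236.
Air mass m = 1/cos θ_z = 1/0.5236 = 1.910; τ^m = 0.71^1.910 = 0.5199.
Surface direct beam = 1365 × 0.5236 × 0.5199 = 371.58 W/m².

372 W/m²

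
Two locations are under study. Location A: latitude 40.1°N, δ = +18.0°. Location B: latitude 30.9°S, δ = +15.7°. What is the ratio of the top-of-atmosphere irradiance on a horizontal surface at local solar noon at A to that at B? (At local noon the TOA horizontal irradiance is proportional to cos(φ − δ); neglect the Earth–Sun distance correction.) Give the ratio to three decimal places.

A: cos θ_z = cos(40.1° − (18.0°)) = 0.9265.
B: cos θ_z = cos(-30.9° − (15.7°)) = 0.6871.
Ratio A/B = 0.9265 / 0.6871 = 1.3484.

1.348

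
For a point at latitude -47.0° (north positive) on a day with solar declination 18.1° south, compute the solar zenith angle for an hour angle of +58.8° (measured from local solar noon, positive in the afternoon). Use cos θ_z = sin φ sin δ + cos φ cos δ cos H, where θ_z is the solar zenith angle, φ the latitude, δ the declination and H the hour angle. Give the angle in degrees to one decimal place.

55.7°

cos θ_z = sin φ sin δ + cos φ cos δ cos H = (-0.7314)(-0.3107) + (0.6820)(0.9505)(0.5180) = 0.5630.
θ_z = arccos(0.5630) = 55.74°.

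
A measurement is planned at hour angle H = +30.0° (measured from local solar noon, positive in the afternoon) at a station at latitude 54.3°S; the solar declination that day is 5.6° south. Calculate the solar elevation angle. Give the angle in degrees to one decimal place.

35.6°

cos θ_z = sin φ sin δ + cos φ cos δ cos H = (-0.8121)(-0.0976) + (0.5835)(0.9952)(0.8660) = 0.5821.
θ_z = arccos(0.5821) = 54.40°, so the elevation is 90° − 54.40° = 35.60°.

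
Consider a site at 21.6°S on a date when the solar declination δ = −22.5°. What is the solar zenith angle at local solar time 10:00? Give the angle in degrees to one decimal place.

Hour angle H = 15° × (10 − 12) = -30.00°.
With φ = -21.6°, δ = -22.5°, H = -30.00°: sin φ sin δ = 0.1409, cos φ cos δ cos H = 0.7439, so cos θ_z = 0.8848.
θ_z = arccos(0.8848) = 27.77°.

27.8°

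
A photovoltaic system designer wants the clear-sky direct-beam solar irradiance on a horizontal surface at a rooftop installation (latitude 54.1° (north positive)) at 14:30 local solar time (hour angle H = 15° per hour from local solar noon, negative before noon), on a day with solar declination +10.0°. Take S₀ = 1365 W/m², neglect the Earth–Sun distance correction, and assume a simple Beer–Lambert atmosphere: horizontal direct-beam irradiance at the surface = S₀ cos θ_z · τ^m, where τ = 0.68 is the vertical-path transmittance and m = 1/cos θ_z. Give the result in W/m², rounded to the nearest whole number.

Hour angle H = 15° × (14.5 − 12) = 37.50°.
cos θ_z = sin φ sin δ + cos φ cos δ cos H = (0.8100)(0.1736) + (0.5864)(0.9848)(0.7934) = 0.5988.
Air mass m = 1/cos θ_z = 1/0.5988 = 1.670; τ^m = 0.68^1.670 = 0.5252.
Surface direct beam = 1365 × 0.5988 × 0.5252 = 429.28 W/m².

429 W/m²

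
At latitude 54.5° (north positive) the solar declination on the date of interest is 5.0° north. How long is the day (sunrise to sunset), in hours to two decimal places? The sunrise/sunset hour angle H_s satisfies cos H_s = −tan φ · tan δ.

12.94 hours

The sunset hour angle satisfies cos H_s = −tan φ tan δ = -0.1227, giving H_s = 97.05°.
Day length = 2 H_s / 15° h⁻¹ = 194.10° / 15 = 12.940 h.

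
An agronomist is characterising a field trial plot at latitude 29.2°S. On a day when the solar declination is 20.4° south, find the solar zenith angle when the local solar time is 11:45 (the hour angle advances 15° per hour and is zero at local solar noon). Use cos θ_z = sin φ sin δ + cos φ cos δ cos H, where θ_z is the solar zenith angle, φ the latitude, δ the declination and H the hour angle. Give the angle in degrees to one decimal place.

Hour angle H = 15° × (11.75 − 12) = -3.75°.
cos θ_z = sin(-29.2°) sin(-20.4°) + cos(-29.2°) cos(-20.4°) cos(-3.75°) = 0.1701 + 0.8164 = 0.9865.
θ_z = arccos(0.9865) = 9.43°.

9.4°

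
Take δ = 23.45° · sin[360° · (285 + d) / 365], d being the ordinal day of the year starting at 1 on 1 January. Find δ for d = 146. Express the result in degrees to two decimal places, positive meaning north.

+21.27°

360 × (285 + 146) / 365 = 425.096°; sin(425.096°) = 0.9070.
δ = 23.45 × 0.9070 = 21.269° ≈ +21.27°.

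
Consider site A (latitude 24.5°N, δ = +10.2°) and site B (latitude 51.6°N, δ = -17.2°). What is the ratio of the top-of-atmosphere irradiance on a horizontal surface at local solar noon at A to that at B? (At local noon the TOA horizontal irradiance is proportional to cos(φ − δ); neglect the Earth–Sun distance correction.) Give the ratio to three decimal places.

A: cos θ_z = cos(24.5° − (10.2°)) = 0.9690.
B: cos θ_z = cos(51.6° − (-17.2°)) = 0.3616.
Ratio A/B = 0.9690 / 0.3616 = 2.6798.

2.680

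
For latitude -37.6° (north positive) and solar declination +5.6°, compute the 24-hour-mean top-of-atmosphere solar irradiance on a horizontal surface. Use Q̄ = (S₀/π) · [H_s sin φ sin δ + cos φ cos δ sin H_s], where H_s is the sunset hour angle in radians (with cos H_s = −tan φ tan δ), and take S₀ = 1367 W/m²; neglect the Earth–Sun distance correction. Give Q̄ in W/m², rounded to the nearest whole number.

303 W/m²

The sunset hour angle satisfies cos H_s = −tan φ tan δ = 0.0755, giving H_s = 85.67°. In radians, H_s = 1.4952.
H_s sin φ sin δ = 1.4952 × -0.6101 × 0.0976 = -0.0890.
cos φ cos δ sin H_s = 0.7923 × 0.9952 × 0.9971 = 0.7862.
Q̄ = (1367/π) × (-0.0890 + 0.7862) = 435.13 × 0.6972 = 303.37 W/m².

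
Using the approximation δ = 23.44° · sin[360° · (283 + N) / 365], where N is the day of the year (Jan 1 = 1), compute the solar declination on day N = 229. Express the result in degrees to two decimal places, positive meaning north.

+13.45°

360 × (283 + 229) / 365 = 504.986°; sin(504.986°) = 0.5738.
δ = 23.44 × 0.5738 = 13.450° ≈ +13.45°.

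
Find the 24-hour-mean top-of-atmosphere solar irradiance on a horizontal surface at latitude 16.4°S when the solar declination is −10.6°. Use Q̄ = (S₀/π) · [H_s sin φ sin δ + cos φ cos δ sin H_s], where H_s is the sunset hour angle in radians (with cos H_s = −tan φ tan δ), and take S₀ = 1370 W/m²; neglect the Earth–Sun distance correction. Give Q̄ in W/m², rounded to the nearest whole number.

−tan φ tan δ = −(-0.2943)(-0.1871) = -0.0551; H_s = arccos(-0.0551) = 93.16°. In radians, H_s = 1.6259.
H_s sin φ sin δ = 1.6259 × -0.2823 × -0.1840 = 0.0845.
cos φ cos δ sin H_s = 0.9593 × 0.9829 × 0.9985 = 0.9415.
Q̄ = (1370/π) × (0.0845 + 0.9415) = 436.08 × 1.0260 = 447.42 W/m².

447 W/m²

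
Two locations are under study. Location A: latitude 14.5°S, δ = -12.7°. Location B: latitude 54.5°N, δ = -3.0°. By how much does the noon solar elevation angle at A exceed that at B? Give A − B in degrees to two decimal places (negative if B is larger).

+55.70°

A: 90° − |-14.5 − (-12.7)| = 88.20°.
B: 90° − |54.5 − (-3.0)| = 32.50°.
A − B = 88.20 − 32.50 = 55.70°.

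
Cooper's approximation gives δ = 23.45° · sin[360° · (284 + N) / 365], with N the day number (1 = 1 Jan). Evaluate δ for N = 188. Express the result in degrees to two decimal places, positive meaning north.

360 × (284 + 188) / 365 = 465.534°; sin(465.534°) = 0.9635.
δ = 23.45 × 0.9635 = 22.594° ≈ +22.59°.

+22.59°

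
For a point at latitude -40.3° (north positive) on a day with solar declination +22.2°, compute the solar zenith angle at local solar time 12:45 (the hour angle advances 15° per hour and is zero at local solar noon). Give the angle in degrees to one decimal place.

63.4°

Hour angle H = 15° × (12.75 − 12) = 11.25°.
cos θ_z = sin(-40.3°) sin(22.2°) + cos(-40.3°) cos(22.2°) cos(11.25°) = -0.2444 + 0.6926 = 0.4482.
θ_z = arccos(0.4482) = 63.37°.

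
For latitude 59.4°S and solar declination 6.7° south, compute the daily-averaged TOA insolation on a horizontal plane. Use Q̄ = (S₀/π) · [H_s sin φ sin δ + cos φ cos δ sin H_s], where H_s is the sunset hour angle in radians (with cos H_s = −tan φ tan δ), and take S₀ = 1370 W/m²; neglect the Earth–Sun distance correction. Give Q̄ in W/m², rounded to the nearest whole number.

−tan φ tan δ = −(-1.6909)(-0.1175) = -0.1987; H_s = arccos(-0.1987) = 101.46°. In radians, H_s = 1.7708.
H_s sin φ sin δ = 1.7708 × -0.8607 × -0.1167 = 0.1779.
cos φ cos δ sin H_s = 0.5090 × 0.9932 × 0.9801 = 0.4955.
Q̄ = (1370/π) × (0.1779 + 0.4955) = 436.08 × 0.6734 = 293.66 W/m².

294 W/m²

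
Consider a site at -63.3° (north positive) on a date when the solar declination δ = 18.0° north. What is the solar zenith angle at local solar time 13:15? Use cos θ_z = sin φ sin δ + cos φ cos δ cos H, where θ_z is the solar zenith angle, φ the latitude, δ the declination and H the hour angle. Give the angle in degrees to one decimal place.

82.6°

Hour angle H = 15° × (13.25 − 12) = 18.75°.
cos θ_z = sin φ sin δ + cos φ cos δ cos H = (-0.8934)(0.3090) + (0.4493)(0.9511)(0.9469) = 0.1286.
θ_z = arccos(0.1286) = 82.61°.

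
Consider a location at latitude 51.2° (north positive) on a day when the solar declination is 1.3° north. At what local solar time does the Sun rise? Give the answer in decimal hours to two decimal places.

cos H_s = −tan(51.2°) · tan(1.3°) = -0.0282, so H_s = arccos(-0.0282) = 91.62°.
Sunrise is at 12 − H_s/15 = 12 − 6.108 = 5.892 h local solar time.

5.89 h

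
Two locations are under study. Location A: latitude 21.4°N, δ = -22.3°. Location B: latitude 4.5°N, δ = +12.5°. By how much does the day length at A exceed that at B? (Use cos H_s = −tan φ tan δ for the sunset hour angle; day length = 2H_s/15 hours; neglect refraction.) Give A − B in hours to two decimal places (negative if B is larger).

A: H_s = arccos(−tan 21.4° · tan -22.3°) = 80.75°, so 2H_s/15 = 10.7667 h.
B: H_s = arccos(−tan 4.5° · tan 12.5°) = 91.00°, so 2H_s/15 = 12.1333 h.
A − B = 10.7667 − 12.1333 = -1.3666 h.

-1.37 h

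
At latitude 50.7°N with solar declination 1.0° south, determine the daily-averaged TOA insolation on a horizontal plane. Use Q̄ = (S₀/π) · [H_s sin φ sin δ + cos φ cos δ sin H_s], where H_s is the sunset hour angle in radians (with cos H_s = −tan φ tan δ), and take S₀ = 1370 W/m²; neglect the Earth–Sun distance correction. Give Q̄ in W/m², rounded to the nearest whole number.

−tan φ tan δ = −(1.2218)(-0.0175) = 0.0214; H_s = arccos(0.0214) = 88.77°. In radians, H_s = 1.5493.
H_s sin φ sin δ = 1.5493 × 0.7738 × -0.0175 = -0.0210.
cos φ cos δ sin H_s = 0.6334 × 0.9998 × 0.9998 = 0.6331.
Q̄ = (1370/π) × (-0.0210 + 0.6331) = 436.08 × 0.6121 = 266.92 W/m².

267 W/m²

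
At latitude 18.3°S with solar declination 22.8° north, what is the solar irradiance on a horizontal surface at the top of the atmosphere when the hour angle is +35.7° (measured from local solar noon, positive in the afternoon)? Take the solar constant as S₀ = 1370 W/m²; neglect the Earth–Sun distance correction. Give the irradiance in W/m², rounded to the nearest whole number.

cos θ_z = sin(-18.3°) sin(22.8°) + cos(-18.3°) cos(22.8°) cos(35.70°) = -0.1217 + 0.7108 = 0.5891.
Top-of-atmosphere irradiance = S₀ cos θ_z = 1370 × 0.5891 = 807.07 W/m².

807 W/m²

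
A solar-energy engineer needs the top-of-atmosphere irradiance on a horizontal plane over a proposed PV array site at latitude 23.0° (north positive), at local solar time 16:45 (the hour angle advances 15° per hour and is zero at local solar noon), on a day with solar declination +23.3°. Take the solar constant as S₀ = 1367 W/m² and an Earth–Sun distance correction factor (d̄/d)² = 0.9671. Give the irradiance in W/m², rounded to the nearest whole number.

564 W/m²

Hour angle H = 15° × (16.75 − 12) = 71.25°.
With φ = 23.0°, δ = 23.3°, H = 71.25°: sin φ sin δ = 0.1546, cos φ cos δ cos H = 0.2718, so cos θ_z = 0.4264.
Top-of-atmosphere irradiance = S₀ (d̄/d)² cos θ_z = 1367 × 0.9671 × 0.4264 = 563.71 W/m².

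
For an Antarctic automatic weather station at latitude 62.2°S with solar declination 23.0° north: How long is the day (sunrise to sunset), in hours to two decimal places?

4.85 hours

The sunset hour angle satisfies cos H_s = −tan φ tan δ = 0.8051, giving H_s = 36.38°.
Day length = 2 H_s / 15° h⁻¹ = 72.76° / 15 = 4.851 h.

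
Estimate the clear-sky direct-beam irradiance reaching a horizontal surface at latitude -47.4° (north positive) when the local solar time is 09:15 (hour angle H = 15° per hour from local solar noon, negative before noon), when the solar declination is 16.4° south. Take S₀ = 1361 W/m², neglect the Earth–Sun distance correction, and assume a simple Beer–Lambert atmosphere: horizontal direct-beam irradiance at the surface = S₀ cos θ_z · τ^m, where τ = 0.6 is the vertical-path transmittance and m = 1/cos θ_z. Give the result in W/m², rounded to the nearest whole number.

455 W/m²

Hour angle H = 15° × (9.25 − 12) = -41.25°.
cos θ_z = sin φ sin δ + cos φ cos δ cos H = (-0.7361)(-0.2823) + (0.6769)(0.9593)(0.7518) = 0.6960.
Air mass m = 1/cos θ_z = 1/0.6960 = 1.437; τ^m = 0.6^1.437 = 0.4800.
Surface direct beam = 1361 × 0.6960 × 0.4800 = 454.68 W/m².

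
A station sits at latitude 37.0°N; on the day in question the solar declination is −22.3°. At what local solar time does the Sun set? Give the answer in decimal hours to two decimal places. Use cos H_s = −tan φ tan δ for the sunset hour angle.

−tan φ tan δ = −(0.7536)(-0.4101) = 0.3091; H_s = arccos(0.3091) = 71.99°.
Sunset is at 12 + H_s/15 = 12 + 4.799 = 16.799 h local solar time.

16.80 h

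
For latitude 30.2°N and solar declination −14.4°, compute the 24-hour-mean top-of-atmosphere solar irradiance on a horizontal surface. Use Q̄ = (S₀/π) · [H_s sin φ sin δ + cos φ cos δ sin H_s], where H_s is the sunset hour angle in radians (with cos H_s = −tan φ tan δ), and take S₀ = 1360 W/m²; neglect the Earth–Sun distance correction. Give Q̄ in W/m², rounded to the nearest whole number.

cos H_s = −tan(30.2°) · tan(-14.4°) = 0.1494, so H_s = arccos(0.1494) = 81.41°. In radians, H_s = 1.4209.
H_s sin φ sin δ = 1.4209 × 0.5030 × -0.2487 = -0.1777.
cos φ cos δ sin H_s = 0.8643 × 0.9686 × 0.9888 = 0.8278.
Q̄ = (1360/π) × (-0.1777 + 0.8278) = 432.90 × 0.6501 = 281.43 W/m².

281 W/m²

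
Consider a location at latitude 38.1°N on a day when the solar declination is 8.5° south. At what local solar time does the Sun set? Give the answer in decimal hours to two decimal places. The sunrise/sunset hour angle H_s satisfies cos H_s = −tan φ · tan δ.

17.55 h

cos H_s = −tan(38.1°) · tan(-8.5°) = 0.1172, so H_s = arccos(0.1172) = 83.27°.
Sunset is at 12 + H_s/15 = 12 + 5.551 = 17.551 h local solar time.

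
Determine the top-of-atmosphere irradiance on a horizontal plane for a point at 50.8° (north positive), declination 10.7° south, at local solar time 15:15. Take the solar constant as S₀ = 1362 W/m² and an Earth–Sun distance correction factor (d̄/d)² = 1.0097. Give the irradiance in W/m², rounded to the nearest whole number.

365 W/m²

Hour angle H = 15° × (15.25 − 12) = 48.75°.
With φ = 50.8°, δ = -10.7°, H = 48.75°: sin φ sin δ = -0.1439, cos φ cos δ cos H = 0.4095, so cos θ_z = 0.2656.
Top-of-atmosphere irradiance = S₀ (d̄/d)² cos θ_z = 1362 × 1.0097 × 0.2656 = 365.26 W/m².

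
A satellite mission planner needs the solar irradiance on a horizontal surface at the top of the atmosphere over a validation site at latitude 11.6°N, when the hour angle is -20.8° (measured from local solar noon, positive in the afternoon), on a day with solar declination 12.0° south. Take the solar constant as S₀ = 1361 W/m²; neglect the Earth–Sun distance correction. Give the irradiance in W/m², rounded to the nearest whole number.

1162 W/m²

cos θ_z = sin φ sin δ + cos φ cos δ cos H = (0.2011)(-0.2079) + (0.9796)(0.9781)(0.9348) = 0.8539.
Top-of-atmosphere irradiance = S₀ cos θ_z = 1361 × 0.8539 = 1162.16 W/m².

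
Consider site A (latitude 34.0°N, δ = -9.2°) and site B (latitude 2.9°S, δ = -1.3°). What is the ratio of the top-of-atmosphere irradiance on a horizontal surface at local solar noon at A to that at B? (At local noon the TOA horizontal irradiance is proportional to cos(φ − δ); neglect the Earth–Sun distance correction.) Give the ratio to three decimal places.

A: cos θ_z = cos(34.0° − (-9.2°)) = 0.7290.
B: cos θ_z = cos(-2.9° − (-1.3°)) = 0.9996.
Ratio A/B = 0.7290 / 0.9996 = 0.7293.

0.729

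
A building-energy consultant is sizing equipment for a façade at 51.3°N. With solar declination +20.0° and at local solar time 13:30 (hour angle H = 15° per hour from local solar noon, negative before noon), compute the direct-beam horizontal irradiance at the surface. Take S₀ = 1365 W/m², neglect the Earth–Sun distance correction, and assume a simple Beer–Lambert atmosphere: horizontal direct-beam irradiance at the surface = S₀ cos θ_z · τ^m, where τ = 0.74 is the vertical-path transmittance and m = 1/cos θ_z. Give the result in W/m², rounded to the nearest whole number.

Hour angle H = 15° × (13.5 − 12) = 22.50°.
With φ = 51.3°, δ = 20.0°, H = 22.50°: sin φ sin δ = 0.2669, cos φ cos δ cos H = 0.5428, so cos θ_z = 0.8097.
Air mass m = 1/cos θ_z = 1/0.8097 = 1.235; τ^m = 0.74^1.235 = 0.6894.
Surface direct beam = 1365 × 0.8097 × 0.6894 = 761.95 W/m².

762 W/m²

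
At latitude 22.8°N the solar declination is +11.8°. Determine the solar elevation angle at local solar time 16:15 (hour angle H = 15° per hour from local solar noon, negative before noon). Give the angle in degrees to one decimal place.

28.6°

Hour angle H = 15° × (16.25 − 12) = 63.75°.
With φ = 22.8°, δ = 11.8°, H = 63.75°: sin φ sin δ = 0.0792, cos φ cos δ cos H = 0.3991, so cos θ_z = 0.4783.
θ_z = arccos(0.4783) = 61.43°, so the elevation is 90° − 61.43° = 28.57°.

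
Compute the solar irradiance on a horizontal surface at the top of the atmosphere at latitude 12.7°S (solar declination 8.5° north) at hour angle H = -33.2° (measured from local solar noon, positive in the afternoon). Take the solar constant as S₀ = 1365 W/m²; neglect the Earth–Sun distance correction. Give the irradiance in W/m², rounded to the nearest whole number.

With φ = -12.7°, δ = 8.5°, H = -33.20°: sin φ sin δ = -0.0325, cos φ cos δ cos H = 0.8073, so cos θ_z = 0.7748.
Top-of-atmosphere irradiance = S₀ cos θ_z = 1365 × 0.7748 = 1057.60 W/m².

1058 W/m²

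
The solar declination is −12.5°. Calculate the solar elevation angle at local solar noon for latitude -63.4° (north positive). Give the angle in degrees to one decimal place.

39.1°

At local solar noon the hour angle is zero, so the elevation is 90° − |φ − δ| = 90° − |-63.4° − (-12.5°)| = 90° − 50.9° = 39.1°.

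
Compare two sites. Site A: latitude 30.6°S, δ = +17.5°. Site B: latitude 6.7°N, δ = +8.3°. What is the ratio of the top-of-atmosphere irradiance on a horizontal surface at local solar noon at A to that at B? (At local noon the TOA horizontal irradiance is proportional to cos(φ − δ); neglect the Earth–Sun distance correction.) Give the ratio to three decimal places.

A: cos θ_z = cos(-30.6° − (17.5°)) = 0.6678.
B: cos θ_z = cos(6.7° − (8.3°)) = 0.9996.
Ratio A/B = 0.6678 / 0.9996 = 0.6681.

0.668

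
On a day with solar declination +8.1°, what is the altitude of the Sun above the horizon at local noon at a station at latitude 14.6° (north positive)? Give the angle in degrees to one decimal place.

At local solar noon the hour angle is zero, so the elevation is 90° − |φ − δ| = 90° − |14.6° − (8.1°)| = 90° − 6.5° = 83.5°.

83.5°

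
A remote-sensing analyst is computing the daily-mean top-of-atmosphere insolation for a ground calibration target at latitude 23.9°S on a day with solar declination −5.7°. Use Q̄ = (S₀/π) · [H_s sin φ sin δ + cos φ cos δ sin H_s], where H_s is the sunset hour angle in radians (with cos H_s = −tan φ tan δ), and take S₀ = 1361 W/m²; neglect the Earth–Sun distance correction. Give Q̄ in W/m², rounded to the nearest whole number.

422 W/m²

The sunset hour angle satisfies cos H_s = −tan φ tan δ = -0.0442, giving H_s = 92.53°. In radians, H_s = 1.6150.
H_s sin φ sin δ = 1.6150 × -0.4051 × -0.0993 = 0.0650.
cos φ cos δ sin H_s = 0.9143 × 0.9951 × 0.9990 = 0.9089.
Q̄ = (1361/π) × (0.0650 + 0.9089) = 433.22 × 0.9739 = 421.91 W/m².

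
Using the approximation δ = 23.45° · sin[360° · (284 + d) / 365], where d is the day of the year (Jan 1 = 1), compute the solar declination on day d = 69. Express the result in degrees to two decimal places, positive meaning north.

-4.81°

360 × (284 + 69) / 365 = 348.164°; sin(348.164°) = -0.2051.
δ = 23.45 × -0.2051 = -4.810° ≈ -4.81°.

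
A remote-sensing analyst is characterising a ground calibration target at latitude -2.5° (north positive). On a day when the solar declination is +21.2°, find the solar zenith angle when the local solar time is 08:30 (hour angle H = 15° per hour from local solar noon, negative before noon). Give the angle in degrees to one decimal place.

56.5°

Hour angle H = 15° × (8.5 − 12) = -52.50°.
cos θ_z = sin φ sin δ + cos φ cos δ cos H = (-0.0436)(0.3616) + (0.9990)(0.9323)(0.6088) = 0.5513.
θ_z = arccos(0.5513) = 56.54°.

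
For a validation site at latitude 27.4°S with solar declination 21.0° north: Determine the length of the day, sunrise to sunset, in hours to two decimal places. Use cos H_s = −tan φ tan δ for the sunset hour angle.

10.47 hours

−tan φ tan δ = −(-0.5184)(0.3839) = 0.1990; H_s = arccos(0.1990) = 78.52°.
Day length = 2 H_s / 15° h⁻¹ = 157.04° / 15 = 10.469 h.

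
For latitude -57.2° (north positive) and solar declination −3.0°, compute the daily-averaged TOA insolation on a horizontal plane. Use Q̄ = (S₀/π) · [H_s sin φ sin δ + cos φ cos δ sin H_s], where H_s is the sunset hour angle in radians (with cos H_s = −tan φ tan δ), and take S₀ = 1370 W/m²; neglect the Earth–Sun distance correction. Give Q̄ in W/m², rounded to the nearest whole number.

267 W/m²

The sunset hour angle satisfies cos H_s = −tan φ tan δ = -0.0813, giving H_s = 94.66°. In radians, H_s = 1.6521.
H_s sin φ sin δ = 1.6521 × -0.8406 × -0.0523 = 0.0726.
cos φ cos δ sin H_s = 0.5417 × 0.9986 × 0.9967 = 0.5392.
Q̄ = (1370/π) × (0.0726 + 0.5392) = 436.08 × 0.6118 = 266.79 W/m².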